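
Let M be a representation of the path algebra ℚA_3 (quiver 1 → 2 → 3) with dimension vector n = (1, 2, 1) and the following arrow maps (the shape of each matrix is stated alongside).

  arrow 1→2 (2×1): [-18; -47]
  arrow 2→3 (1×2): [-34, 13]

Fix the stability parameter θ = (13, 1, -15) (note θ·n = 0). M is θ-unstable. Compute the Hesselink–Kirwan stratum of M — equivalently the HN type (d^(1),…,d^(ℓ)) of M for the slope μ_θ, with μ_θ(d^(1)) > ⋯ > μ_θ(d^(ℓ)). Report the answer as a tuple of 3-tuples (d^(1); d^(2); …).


Via rank(M_{q-1}∘⋯∘M_p): M ≅ I[1,3], I[2,2].
μ_θ-semistable layers: μ^(1)=1; μ^(2)=-1/3

((0, 1, 0); (1, 1, 1))


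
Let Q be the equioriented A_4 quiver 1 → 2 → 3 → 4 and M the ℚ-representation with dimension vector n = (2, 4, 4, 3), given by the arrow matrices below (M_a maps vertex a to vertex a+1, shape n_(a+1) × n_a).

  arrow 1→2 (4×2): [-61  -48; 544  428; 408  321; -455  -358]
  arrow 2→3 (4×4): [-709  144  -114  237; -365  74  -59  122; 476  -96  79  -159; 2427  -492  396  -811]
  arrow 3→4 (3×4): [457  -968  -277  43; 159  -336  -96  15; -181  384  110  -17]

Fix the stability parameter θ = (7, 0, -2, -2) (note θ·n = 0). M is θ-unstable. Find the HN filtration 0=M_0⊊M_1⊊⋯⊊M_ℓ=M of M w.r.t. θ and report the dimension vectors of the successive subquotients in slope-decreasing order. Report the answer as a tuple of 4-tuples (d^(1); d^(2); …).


Via rank(M_{q-1}∘⋯∘M_p): M ≅ I[1,4]^2, I[2,3]^2, I[4,4].
μ_θ-semistable layers: μ^(1)=3/4; μ^(2)=-1; μ^(3)=-2

((2, 2, 2, 2); (0, 2, 2, 0); (0, 0, 0, 1))


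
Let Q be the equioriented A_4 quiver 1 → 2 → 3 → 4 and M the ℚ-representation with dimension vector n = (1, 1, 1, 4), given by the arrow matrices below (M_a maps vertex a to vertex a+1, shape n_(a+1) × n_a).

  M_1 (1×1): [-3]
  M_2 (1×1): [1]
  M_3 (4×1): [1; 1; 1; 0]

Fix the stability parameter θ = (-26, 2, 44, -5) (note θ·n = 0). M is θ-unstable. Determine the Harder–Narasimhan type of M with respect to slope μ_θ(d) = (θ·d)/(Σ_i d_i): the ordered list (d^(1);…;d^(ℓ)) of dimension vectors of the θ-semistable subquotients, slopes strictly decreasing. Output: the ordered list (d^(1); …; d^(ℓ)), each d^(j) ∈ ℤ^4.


Barcode: M ≅ I[1,4], I[4,4]^3. HN layers by μ_θ (4 steps, strictly decreasing):
  μ^(1)=39/2; μ^(2)=2; μ^(3)=-5; μ^(4)=-26

((0, 0, 1, 1); (0, 1, 0, 0); (0, 0, 0, 3); (1, 0, 0, 0))


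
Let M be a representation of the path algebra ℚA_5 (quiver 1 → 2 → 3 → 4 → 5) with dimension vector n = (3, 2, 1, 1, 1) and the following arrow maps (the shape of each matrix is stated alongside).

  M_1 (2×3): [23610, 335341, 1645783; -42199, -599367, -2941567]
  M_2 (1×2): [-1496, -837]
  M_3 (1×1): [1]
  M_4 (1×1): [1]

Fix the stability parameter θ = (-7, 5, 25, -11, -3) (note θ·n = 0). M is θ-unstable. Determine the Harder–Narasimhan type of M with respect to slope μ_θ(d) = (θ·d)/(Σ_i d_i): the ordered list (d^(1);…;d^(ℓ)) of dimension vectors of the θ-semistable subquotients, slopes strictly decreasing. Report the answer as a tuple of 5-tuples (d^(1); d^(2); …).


Interval decomposition of M: I[1,1], I[1,2], I[1,5].
HN type (ℓ=3): μ^(1)=5; μ^(2)=4; μ^(3)=-7

((0, 1, 0, 0, 0); (0, 1, 1, 1, 1); (3, 0, 0, 0, 0))


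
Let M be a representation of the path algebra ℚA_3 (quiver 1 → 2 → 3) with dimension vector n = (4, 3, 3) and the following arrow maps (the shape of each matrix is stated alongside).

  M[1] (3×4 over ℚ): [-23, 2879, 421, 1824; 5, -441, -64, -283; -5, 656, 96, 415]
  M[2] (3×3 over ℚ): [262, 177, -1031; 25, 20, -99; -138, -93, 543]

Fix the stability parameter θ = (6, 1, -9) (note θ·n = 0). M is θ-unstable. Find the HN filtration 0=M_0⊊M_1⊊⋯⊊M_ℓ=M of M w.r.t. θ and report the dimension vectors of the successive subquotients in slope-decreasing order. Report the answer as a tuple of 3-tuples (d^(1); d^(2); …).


Interval decomposition of M: I[1,1], I[1,2], I[1,3]^2, I[3,3].
HN type (ℓ=4): μ^(1)=6; μ^(2)=7/2; μ^(3)=-2/3; μ^(4)=-9

((1, 0, 0); (1, 1, 0); (2, 2, 2); (0, 0, 1))


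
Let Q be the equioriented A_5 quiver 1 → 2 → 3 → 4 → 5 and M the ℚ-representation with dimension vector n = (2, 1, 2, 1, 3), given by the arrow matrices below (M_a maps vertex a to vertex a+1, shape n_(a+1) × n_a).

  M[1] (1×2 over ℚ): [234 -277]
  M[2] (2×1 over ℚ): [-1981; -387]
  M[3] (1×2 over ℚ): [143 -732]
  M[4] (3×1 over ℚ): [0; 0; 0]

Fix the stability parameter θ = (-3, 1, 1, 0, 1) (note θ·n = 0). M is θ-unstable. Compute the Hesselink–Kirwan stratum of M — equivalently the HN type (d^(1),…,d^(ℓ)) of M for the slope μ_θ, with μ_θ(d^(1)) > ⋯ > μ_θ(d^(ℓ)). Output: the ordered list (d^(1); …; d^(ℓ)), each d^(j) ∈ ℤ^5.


Via rank(M_{q-1}∘⋯∘M_p): M ≅ I[1,1], I[1,4], I[3,3], I[5,5]^3.
μ_θ-semistable layers: μ^(1)=1; μ^(2)=2/3; μ^(3)=-3

((0, 0, 1, 0, 3); (0, 1, 1, 1, 0); (2, 0, 0, 0, 0))


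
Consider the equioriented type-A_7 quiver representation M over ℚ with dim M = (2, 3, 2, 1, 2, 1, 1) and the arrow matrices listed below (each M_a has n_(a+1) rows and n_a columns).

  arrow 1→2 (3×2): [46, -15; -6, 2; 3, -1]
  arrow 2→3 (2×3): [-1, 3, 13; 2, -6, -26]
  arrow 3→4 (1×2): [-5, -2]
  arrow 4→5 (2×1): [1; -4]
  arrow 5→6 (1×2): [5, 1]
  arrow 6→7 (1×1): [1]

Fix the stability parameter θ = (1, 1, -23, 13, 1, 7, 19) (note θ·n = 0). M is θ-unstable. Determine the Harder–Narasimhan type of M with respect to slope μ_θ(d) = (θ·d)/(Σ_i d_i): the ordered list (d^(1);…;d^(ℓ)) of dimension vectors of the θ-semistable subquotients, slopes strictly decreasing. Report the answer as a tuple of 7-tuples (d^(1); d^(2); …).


Barcode: M ≅ I[1,2], I[1,7], I[2,2], I[3,3], I[5,5]. HN layers by μ_θ (5 steps, strictly decreasing):
  μ^(1)=19; μ^(2)=7; μ^(3)=1; μ^(4)=-7; μ^(5)=-23

((0, 0, 0, 0, 0, 0, 1); (0, 0, 0, 1, 1, 1, 0); (1, 2, 0, 0, 1, 0, 0); (1, 1, 1, 0, 0, 0, 0); (0, 0, 1, 0, 0, 0, 0))


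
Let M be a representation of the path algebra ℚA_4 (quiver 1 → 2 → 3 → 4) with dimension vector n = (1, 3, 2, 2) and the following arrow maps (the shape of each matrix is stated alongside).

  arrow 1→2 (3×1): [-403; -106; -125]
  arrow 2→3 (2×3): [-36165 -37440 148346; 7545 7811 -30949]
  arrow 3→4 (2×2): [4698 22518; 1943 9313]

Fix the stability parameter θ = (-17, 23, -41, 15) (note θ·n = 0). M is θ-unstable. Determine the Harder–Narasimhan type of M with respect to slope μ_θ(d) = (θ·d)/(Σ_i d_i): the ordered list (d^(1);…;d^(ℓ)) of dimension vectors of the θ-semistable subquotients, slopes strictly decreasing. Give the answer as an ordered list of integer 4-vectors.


Interval decomposition of M: I[1,4], I[2,2], I[2,3], I[4,4].
HN type (ℓ=4): μ^(1)=23; μ^(2)=15; μ^(3)=-9; μ^(4)=-17

((0, 1, 0, 0); (0, 0, 0, 2); (0, 2, 2, 0); (1, 0, 0, 0))


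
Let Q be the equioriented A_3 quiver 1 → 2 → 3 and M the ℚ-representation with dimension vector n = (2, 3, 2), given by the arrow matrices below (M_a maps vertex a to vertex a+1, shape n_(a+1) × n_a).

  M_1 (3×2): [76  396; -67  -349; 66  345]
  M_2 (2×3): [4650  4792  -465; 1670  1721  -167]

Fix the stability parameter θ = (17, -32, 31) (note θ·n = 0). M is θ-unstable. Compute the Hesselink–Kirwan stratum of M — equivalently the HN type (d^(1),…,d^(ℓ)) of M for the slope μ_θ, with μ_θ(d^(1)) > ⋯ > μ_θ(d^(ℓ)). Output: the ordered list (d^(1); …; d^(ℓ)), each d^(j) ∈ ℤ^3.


Via rank(M_{q-1}∘⋯∘M_p): M ≅ I[1,3]^2, I[2,2].
μ_θ-semistable layers: μ^(1)=31; μ^(2)=-15/2; μ^(3)=-32

((0, 0, 2); (2, 2, 0); (0, 1, 0))


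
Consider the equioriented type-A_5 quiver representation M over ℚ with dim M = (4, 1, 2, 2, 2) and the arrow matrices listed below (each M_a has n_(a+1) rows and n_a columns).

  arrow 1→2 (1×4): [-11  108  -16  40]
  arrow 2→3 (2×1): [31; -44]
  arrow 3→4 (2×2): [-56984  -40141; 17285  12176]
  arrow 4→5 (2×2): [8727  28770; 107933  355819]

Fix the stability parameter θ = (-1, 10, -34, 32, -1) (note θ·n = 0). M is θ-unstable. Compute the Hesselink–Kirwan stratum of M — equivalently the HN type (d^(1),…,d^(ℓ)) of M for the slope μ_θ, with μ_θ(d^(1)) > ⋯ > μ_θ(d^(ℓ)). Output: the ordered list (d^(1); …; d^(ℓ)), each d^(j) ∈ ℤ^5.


Interval decomposition of M: I[1,1]^3, I[1,5], I[3,5].
HN type (ℓ=4): μ^(1)=31/2; μ^(2)=-1; μ^(3)=-25/3; μ^(4)=-34

((0, 0, 0, 2, 2); (3, 0, 0, 0, 0); (1, 1, 1, 0, 0); (0, 0, 1, 0, 0))


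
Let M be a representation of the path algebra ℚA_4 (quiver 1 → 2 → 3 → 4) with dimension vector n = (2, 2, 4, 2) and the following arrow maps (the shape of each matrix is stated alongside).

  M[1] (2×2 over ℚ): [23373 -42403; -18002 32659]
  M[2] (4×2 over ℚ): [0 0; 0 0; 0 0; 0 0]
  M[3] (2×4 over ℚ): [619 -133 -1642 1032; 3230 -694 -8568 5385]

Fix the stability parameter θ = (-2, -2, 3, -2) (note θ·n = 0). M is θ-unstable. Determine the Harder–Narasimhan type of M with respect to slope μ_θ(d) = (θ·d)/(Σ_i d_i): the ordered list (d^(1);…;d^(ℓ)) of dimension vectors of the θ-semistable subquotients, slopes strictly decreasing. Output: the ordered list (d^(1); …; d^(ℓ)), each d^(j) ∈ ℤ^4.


Barcode: M ≅ I[1,2]^2, I[3,3]^2, I[3,4]^2. HN layers by μ_θ (3 steps, strictly decreasing):
  μ^(1)=3; μ^(2)=1/2; μ^(3)=-2

((0, 0, 2, 0); (0, 0, 2, 2); (2, 2, 0, 0))


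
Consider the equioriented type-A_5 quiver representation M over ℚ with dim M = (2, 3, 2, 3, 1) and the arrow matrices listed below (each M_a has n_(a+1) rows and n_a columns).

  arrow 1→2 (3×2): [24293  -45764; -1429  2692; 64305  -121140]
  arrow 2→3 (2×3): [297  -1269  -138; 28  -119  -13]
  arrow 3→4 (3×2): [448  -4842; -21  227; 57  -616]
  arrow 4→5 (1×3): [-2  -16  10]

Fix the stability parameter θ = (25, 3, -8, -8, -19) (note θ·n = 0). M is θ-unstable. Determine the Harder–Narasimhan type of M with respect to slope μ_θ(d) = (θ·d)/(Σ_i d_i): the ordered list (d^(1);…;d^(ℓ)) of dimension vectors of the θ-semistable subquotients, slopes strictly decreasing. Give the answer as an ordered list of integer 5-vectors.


Interval decomposition of M: I[1,1], I[1,4], I[2,2], I[2,5], I[4,4].
HN type (ℓ=3): μ^(1)=25; μ^(2)=3; μ^(3)=-8

((1, 0, 0, 0, 0); (1, 2, 1, 1, 0); (0, 1, 1, 2, 1))


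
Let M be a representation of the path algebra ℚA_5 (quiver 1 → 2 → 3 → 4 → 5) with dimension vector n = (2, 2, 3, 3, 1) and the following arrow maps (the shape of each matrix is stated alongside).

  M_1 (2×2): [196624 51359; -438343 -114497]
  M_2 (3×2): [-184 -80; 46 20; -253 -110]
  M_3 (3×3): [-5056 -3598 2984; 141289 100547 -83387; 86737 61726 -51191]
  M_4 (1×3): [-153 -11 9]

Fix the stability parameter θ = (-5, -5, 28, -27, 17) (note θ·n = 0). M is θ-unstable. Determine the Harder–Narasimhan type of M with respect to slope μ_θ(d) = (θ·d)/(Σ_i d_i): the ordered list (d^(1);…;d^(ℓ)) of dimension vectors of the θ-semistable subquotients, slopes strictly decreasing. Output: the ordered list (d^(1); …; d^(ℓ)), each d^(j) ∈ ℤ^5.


Via rank(M_{q-1}∘⋯∘M_p): M ≅ I[1,2], I[1,4], I[3,3], I[3,5], I[4,4].
μ_θ-semistable layers: μ^(1)=28; μ^(2)=17; μ^(3)=1/2; μ^(4)=-5; μ^(5)=-27

((0, 0, 1, 0, 0); (0, 0, 0, 0, 1); (0, 0, 2, 2, 0); (2, 2, 0, 0, 0); (0, 0, 0, 1, 0))


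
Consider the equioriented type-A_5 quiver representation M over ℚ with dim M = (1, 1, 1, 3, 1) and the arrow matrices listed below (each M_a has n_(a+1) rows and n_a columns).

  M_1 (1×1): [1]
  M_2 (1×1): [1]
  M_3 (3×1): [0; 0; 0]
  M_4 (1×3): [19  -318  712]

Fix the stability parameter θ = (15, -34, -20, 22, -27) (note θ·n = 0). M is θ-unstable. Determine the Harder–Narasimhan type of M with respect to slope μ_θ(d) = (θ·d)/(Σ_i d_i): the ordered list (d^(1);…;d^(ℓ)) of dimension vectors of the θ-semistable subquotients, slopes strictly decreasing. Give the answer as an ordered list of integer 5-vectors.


Via rank(M_{q-1}∘⋯∘M_p): M ≅ I[1,3], I[4,4]^2, I[4,5].
μ_θ-semistable layers: μ^(1)=22; μ^(2)=-5/2; μ^(3)=-13

((0, 0, 0, 2, 0); (0, 0, 0, 1, 1); (1, 1, 1, 0, 0))


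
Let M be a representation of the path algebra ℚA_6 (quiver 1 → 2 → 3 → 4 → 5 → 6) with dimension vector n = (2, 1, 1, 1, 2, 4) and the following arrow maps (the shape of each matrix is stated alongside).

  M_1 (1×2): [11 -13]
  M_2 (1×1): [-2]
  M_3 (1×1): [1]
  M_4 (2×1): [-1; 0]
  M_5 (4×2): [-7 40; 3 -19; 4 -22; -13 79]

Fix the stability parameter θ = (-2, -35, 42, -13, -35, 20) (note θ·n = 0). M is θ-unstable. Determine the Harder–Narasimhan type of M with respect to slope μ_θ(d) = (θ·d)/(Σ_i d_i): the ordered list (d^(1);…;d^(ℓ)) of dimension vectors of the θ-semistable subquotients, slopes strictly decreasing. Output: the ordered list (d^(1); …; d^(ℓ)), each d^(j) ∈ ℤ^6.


Via rank(M_{q-1}∘⋯∘M_p): M ≅ I[1,1], I[1,6], I[5,6], I[6,6]^2.
μ_θ-semistable layers: μ^(1)=20; μ^(2)=-2; μ^(3)=-37/2; μ^(4)=-35

((0, 0, 0, 0, 0, 4); (1, 0, 1, 1, 1, 0); (1, 1, 0, 0, 0, 0); (0, 0, 0, 0, 1, 0))


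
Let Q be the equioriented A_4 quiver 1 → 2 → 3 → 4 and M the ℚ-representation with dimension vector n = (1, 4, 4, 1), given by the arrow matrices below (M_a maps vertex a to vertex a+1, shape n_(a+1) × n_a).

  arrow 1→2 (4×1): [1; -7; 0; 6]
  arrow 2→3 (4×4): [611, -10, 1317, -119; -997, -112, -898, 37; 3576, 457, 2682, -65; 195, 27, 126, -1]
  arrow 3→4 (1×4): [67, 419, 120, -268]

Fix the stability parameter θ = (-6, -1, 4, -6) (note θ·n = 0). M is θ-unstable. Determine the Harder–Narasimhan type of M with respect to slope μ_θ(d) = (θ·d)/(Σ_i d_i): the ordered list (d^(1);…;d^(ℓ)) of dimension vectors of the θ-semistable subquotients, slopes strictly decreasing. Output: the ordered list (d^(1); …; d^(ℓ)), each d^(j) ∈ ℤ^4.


Interval decomposition of M: I[1,3], I[2,3]^2, I[2,4].
HN type (ℓ=3): μ^(1)=4; μ^(2)=-1; μ^(3)=-6

((0, 0, 3, 0); (0, 4, 1, 1); (1, 0, 0, 0))


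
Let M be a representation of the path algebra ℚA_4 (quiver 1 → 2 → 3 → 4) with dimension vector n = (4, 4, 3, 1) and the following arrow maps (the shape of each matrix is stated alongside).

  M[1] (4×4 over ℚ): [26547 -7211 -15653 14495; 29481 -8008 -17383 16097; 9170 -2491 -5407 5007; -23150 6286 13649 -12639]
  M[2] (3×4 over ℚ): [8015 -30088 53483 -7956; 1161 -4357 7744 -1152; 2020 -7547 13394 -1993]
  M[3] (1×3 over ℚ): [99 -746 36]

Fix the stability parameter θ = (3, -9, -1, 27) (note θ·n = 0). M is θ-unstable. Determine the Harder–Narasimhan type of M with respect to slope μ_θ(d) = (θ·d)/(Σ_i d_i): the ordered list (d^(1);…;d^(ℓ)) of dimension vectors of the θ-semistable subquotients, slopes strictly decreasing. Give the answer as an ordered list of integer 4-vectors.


Interval decomposition of M: I[1,2], I[1,3]^2, I[1,4].
HN type (ℓ=3): μ^(1)=27; μ^(2)=-1; μ^(3)=-3

((0, 0, 0, 1); (0, 0, 3, 0); (4, 4, 0, 0))


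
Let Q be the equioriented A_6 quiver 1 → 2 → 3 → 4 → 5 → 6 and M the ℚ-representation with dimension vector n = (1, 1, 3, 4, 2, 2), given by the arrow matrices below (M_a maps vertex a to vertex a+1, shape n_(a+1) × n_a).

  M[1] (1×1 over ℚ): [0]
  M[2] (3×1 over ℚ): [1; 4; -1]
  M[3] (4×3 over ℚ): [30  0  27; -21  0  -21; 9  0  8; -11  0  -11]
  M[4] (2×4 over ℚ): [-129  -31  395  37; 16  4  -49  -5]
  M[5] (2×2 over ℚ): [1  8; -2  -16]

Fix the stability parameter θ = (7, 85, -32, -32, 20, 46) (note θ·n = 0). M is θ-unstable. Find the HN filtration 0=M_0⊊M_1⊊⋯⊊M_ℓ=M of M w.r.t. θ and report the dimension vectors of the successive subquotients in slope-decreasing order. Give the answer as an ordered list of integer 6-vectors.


Interval decomposition of M: I[1,1], I[2,5], I[3,3], I[3,6], I[4,4]^2, I[6,6].
HN type (ℓ=4): μ^(1)=46; μ^(2)=20; μ^(3)=7; μ^(4)=-32

((0, 0, 0, 0, 0, 2); (0, 0, 0, 0, 2, 0); (1, 1, 1, 1, 0, 0); (0, 0, 2, 3, 0, 0))


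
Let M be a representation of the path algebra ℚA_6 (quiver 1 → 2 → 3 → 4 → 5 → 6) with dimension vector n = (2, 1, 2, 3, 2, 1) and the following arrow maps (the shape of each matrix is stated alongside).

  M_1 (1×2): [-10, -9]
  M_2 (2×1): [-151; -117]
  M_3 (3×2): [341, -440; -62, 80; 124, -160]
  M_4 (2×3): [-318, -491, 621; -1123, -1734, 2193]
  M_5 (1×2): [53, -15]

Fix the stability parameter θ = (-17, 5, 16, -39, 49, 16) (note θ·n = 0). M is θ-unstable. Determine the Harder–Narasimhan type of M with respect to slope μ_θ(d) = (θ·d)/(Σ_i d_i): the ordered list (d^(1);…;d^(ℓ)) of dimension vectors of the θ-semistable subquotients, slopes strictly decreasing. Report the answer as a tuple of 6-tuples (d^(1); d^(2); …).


Via rank(M_{q-1}∘⋯∘M_p): M ≅ I[1,1], I[1,6], I[3,3], I[4,4], I[4,5].
μ_θ-semistable layers: μ^(1)=49; μ^(2)=65/2; μ^(3)=16; μ^(4)=-6; μ^(5)=-17; μ^(6)=-39

((0, 0, 0, 0, 1, 0); (0, 0, 0, 0, 1, 1); (0, 0, 1, 0, 0, 0); (0, 1, 1, 1, 0, 0); (2, 0, 0, 0, 0, 0); (0, 0, 0, 2, 0, 0))


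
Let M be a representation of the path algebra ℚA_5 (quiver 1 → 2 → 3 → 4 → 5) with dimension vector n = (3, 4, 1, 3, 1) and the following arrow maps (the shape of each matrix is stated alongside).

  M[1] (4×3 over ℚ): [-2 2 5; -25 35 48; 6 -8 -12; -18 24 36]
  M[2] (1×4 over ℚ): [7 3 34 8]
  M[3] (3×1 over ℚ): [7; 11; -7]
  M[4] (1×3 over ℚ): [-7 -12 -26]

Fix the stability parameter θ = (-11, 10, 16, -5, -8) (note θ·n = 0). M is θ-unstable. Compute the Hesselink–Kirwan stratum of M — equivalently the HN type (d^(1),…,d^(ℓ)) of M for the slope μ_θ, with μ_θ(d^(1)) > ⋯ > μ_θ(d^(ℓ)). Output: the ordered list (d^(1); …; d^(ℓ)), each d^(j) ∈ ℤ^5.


Barcode: M ≅ I[1,2]^2, I[1,5], I[2,2], I[4,4]^2. HN layers by μ_θ (4 steps, strictly decreasing):
  μ^(1)=10; μ^(2)=13/4; μ^(3)=-5; μ^(4)=-11

((0, 3, 0, 0, 0); (0, 1, 1, 1, 1); (0, 0, 0, 2, 0); (3, 0, 0, 0, 0))


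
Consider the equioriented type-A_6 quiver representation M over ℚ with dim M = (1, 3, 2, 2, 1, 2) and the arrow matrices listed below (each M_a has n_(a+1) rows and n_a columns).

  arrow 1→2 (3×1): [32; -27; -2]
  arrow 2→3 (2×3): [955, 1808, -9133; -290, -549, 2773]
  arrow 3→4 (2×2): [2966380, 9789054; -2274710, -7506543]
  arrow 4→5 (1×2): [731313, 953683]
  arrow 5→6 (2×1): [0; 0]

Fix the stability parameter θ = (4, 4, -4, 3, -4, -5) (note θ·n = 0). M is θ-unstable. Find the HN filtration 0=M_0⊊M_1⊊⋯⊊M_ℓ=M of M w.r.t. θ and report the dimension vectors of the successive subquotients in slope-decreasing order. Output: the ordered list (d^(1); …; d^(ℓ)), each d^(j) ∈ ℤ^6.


Via rank(M_{q-1}∘⋯∘M_p): M ≅ I[1,5], I[2,2], I[2,3], I[4,4], I[6,6]^2.
μ_θ-semistable layers: μ^(1)=4; μ^(2)=3; μ^(3)=3/5; μ^(4)=0; μ^(5)=-5

((0, 1, 0, 0, 0, 0); (0, 0, 0, 1, 0, 0); (1, 1, 1, 1, 1, 0); (0, 1, 1, 0, 0, 0); (0, 0, 0, 0, 0, 2))


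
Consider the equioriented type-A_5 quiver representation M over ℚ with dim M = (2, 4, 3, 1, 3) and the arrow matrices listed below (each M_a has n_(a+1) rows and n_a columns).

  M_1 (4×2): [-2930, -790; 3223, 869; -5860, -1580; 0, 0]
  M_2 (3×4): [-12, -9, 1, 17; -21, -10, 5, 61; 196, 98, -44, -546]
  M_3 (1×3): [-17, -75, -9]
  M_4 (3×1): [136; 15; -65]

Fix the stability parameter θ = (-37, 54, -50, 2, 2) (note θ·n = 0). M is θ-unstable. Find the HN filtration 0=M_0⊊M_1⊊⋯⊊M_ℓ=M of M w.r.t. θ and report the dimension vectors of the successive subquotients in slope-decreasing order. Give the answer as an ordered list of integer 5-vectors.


Via rank(M_{q-1}∘⋯∘M_p): M ≅ I[1,1], I[1,5], I[2,2], I[2,3]^2, I[5,5]^2.
μ_θ-semistable layers: μ^(1)=54; μ^(2)=2; μ^(3)=-37

((0, 1, 0, 0, 0); (0, 3, 3, 1, 3); (2, 0, 0, 0, 0))


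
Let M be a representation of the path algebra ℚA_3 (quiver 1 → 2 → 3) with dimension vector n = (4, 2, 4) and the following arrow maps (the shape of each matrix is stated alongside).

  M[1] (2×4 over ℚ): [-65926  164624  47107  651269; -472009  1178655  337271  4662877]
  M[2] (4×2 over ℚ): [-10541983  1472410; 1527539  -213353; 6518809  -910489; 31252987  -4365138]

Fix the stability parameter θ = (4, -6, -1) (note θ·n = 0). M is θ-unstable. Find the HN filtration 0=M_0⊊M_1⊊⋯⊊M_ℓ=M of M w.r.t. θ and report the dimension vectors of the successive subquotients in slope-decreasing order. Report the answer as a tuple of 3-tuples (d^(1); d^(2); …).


Barcode: M ≅ I[1,1]^2, I[1,3]^2, I[3,3]^2. HN layers by μ_θ (2 steps, strictly decreasing):
  μ^(1)=4; μ^(2)=-1

((2, 0, 0); (2, 2, 4))


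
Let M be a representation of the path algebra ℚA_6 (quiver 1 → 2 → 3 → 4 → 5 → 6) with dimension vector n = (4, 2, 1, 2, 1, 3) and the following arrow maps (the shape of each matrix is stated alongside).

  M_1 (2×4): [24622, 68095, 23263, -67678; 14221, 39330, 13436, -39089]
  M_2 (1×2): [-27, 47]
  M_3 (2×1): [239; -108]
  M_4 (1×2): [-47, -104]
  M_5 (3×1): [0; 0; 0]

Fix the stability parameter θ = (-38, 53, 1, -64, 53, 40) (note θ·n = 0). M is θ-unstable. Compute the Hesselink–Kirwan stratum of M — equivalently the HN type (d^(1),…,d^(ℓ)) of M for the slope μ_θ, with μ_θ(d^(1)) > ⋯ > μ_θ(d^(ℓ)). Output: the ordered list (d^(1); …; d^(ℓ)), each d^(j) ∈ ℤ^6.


Via rank(M_{q-1}∘⋯∘M_p): M ≅ I[1,1]^2, I[1,2], I[1,5], I[4,4], I[6,6]^3.
μ_θ-semistable layers: μ^(1)=53; μ^(2)=40; μ^(3)=-10/3; μ^(4)=-38; μ^(5)=-64

((0, 1, 0, 0, 1, 0); (0, 0, 0, 0, 0, 3); (0, 1, 1, 1, 0, 0); (4, 0, 0, 0, 0, 0); (0, 0, 0, 1, 0, 0))


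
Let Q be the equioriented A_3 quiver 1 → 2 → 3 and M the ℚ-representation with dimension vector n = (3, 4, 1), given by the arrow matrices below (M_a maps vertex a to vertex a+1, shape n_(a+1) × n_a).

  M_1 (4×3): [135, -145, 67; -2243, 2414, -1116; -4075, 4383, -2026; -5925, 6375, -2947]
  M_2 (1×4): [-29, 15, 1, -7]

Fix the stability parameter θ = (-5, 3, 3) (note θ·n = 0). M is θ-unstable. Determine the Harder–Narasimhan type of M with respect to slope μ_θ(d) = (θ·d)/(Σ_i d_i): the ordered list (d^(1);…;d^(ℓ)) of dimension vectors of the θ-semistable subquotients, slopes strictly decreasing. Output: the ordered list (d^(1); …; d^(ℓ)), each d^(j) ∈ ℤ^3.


Interval decomposition of M: I[1,2]^2, I[1,3], I[2,2].
HN type (ℓ=2): μ^(1)=3; μ^(2)=-5

((0, 4, 1); (3, 0, 0))


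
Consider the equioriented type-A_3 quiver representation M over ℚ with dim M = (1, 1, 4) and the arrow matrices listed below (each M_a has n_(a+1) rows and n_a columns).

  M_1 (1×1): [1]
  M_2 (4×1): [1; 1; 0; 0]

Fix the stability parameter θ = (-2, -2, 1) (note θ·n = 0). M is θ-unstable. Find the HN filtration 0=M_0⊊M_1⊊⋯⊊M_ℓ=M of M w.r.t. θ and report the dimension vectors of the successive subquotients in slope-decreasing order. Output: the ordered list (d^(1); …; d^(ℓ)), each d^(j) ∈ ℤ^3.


Barcode: M ≅ I[1,3], I[3,3]^3. HN layers by μ_θ (2 steps, strictly decreasing):
  μ^(1)=1; μ^(2)=-2

((0, 0, 4); (1, 1, 0))


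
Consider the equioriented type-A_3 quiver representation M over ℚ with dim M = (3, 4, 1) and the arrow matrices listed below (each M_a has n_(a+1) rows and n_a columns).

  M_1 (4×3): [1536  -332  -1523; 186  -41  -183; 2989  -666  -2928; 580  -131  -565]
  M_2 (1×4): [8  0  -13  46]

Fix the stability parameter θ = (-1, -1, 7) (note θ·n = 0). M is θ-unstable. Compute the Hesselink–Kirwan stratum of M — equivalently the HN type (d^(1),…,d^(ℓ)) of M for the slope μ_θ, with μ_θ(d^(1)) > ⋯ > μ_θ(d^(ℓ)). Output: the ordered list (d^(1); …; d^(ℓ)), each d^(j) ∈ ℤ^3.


Via rank(M_{q-1}∘⋯∘M_p): M ≅ I[1,2]^2, I[1,3], I[2,2].
μ_θ-semistable layers: μ^(1)=7; μ^(2)=-1

((0, 0, 1); (3, 4, 0))


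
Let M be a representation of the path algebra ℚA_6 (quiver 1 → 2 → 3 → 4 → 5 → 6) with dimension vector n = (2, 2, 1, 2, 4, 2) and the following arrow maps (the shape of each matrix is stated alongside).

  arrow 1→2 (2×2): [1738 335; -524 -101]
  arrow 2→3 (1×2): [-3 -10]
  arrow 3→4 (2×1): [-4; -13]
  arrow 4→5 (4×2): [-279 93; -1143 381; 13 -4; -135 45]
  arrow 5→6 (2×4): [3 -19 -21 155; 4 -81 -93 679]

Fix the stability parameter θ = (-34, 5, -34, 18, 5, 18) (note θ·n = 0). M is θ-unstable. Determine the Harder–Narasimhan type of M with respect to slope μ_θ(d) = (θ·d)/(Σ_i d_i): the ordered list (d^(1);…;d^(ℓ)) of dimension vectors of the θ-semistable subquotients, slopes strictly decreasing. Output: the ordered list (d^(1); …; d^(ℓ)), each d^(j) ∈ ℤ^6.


Via rank(M_{q-1}∘⋯∘M_p): M ≅ I[1,2], I[1,6], I[4,6], I[5,5]^2.
μ_θ-semistable layers: μ^(1)=18; μ^(2)=23/2; μ^(3)=5; μ^(4)=-29/2; μ^(5)=-34

((0, 0, 0, 0, 0, 2); (0, 0, 0, 2, 2, 0); (0, 1, 0, 0, 2, 0); (0, 1, 1, 0, 0, 0); (2, 0, 0, 0, 0, 0))


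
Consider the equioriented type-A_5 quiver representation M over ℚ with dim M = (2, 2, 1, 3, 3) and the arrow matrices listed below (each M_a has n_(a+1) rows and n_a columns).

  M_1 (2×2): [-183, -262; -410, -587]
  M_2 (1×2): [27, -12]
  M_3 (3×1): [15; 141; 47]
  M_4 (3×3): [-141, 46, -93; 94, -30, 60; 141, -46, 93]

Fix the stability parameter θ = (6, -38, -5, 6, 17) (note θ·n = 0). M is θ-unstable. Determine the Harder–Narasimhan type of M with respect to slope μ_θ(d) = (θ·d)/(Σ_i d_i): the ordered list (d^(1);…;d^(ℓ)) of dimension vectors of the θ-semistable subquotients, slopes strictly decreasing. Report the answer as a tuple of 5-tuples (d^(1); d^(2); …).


Via rank(M_{q-1}∘⋯∘M_p): M ≅ I[1,2], I[1,4], I[4,5]^2, I[5,5].
μ_θ-semistable layers: μ^(1)=17; μ^(2)=6; μ^(3)=-5; μ^(4)=-16

((0, 0, 0, 0, 3); (0, 0, 0, 3, 0); (0, 0, 1, 0, 0); (2, 2, 0, 0, 0))


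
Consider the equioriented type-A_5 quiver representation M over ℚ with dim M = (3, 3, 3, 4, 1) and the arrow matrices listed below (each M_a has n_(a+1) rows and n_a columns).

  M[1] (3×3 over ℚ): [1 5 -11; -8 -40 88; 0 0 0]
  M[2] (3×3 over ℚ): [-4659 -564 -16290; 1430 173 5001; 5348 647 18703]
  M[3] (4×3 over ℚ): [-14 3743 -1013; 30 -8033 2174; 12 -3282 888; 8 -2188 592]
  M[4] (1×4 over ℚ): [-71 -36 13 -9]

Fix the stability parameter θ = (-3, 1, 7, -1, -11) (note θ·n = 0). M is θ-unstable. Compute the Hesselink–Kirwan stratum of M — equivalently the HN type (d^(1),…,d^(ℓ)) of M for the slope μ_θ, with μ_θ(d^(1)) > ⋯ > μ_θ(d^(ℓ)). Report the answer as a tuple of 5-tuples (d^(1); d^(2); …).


Barcode: M ≅ I[1,1]^2, I[1,3], I[2,2], I[2,5], I[3,4], I[4,4]^2. HN layers by μ_θ (5 steps, strictly decreasing):
  μ^(1)=7; μ^(2)=3; μ^(3)=1; μ^(4)=-1; μ^(5)=-3

((0, 0, 1, 0, 0); (0, 0, 1, 1, 0); (0, 2, 0, 0, 0); (0, 1, 1, 3, 1); (3, 0, 0, 0, 0))


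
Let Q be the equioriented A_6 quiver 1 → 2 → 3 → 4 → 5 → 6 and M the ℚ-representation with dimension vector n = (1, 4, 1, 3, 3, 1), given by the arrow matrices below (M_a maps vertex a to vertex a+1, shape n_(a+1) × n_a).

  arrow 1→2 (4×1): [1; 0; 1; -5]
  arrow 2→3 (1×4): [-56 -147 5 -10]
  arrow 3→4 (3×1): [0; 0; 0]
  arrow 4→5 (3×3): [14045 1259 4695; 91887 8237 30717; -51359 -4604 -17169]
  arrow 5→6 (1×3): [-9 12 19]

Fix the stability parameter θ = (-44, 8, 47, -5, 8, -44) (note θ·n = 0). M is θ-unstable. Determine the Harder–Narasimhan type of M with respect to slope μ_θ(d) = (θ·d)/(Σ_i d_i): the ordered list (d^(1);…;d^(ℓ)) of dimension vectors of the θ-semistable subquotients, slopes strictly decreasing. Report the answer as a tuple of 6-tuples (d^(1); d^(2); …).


Barcode: M ≅ I[1,3], I[2,2]^3, I[4,4], I[4,5], I[4,6], I[5,5]. HN layers by μ_θ (5 steps, strictly decreasing):
  μ^(1)=47; μ^(2)=8; μ^(3)=-5; μ^(4)=-41/3; μ^(5)=-44

((0, 0, 1, 0, 0, 0); (0, 4, 0, 0, 2, 0); (0, 0, 0, 2, 0, 0); (0, 0, 0, 1, 1, 1); (1, 0, 0, 0, 0, 0))


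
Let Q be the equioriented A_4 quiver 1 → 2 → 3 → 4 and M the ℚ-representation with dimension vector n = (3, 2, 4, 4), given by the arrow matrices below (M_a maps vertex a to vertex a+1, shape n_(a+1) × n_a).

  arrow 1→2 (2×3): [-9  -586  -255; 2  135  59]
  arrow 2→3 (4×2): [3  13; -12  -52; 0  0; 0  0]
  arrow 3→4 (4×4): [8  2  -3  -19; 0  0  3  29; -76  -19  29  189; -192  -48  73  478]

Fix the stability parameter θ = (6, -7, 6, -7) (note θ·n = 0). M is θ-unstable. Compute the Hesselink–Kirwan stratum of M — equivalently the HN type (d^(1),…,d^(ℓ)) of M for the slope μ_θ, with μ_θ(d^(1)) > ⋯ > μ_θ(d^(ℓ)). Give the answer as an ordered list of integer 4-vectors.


Barcode: M ≅ I[1,1], I[1,2], I[1,3], I[3,4]^3, I[4,4]. HN layers by μ_θ (3 steps, strictly decreasing):
  μ^(1)=6; μ^(2)=-1/2; μ^(3)=-7

((1, 0, 1, 0); (2, 2, 3, 3); (0, 0, 0, 1))


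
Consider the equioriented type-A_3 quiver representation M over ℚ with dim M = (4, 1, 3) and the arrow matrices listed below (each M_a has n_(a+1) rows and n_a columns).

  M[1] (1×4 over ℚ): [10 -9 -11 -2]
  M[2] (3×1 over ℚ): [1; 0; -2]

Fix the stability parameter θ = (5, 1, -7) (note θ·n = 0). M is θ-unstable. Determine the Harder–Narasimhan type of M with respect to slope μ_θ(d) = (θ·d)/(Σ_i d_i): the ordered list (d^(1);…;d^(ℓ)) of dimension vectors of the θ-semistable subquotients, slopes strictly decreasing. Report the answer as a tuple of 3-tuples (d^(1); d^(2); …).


Interval decomposition of M: I[1,1]^3, I[1,3], I[3,3]^2.
HN type (ℓ=3): μ^(1)=5; μ^(2)=-1/3; μ^(3)=-7

((3, 0, 0); (1, 1, 1); (0, 0, 2))


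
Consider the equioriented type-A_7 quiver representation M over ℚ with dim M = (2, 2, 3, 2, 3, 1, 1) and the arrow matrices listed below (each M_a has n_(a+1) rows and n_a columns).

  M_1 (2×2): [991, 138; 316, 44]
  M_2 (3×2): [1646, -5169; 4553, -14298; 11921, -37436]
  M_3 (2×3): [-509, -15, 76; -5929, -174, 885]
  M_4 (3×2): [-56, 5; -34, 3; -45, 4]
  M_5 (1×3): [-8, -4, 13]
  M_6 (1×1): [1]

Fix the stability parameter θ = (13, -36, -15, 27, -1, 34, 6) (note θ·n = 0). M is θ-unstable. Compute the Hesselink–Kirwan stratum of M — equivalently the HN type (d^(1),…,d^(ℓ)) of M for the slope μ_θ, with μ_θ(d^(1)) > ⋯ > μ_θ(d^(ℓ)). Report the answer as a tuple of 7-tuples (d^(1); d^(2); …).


Via rank(M_{q-1}∘⋯∘M_p): M ≅ I[1,5], I[1,7], I[3,3], I[5,5].
μ_θ-semistable layers: μ^(1)=20; μ^(2)=13; μ^(3)=-1; μ^(4)=-38/3; μ^(5)=-15

((0, 0, 0, 0, 0, 1, 1); (0, 0, 0, 2, 2, 0, 0); (0, 0, 0, 0, 1, 0, 0); (2, 2, 2, 0, 0, 0, 0); (0, 0, 1, 0, 0, 0, 0))


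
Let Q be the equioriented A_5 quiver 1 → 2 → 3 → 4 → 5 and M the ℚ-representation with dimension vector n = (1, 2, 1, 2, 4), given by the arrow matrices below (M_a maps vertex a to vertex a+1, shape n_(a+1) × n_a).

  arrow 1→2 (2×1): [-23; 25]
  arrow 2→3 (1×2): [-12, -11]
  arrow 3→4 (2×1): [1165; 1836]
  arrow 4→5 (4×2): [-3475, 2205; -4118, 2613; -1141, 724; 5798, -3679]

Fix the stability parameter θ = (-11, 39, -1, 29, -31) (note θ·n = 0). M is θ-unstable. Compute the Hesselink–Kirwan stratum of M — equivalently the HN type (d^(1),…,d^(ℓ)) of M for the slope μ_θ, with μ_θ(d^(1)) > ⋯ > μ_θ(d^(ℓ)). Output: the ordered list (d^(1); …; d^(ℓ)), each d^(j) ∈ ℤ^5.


Via rank(M_{q-1}∘⋯∘M_p): M ≅ I[1,5], I[2,2], I[4,5], I[5,5]^2.
μ_θ-semistable layers: μ^(1)=39; μ^(2)=9; μ^(3)=-1; μ^(4)=-11; μ^(5)=-31

((0, 1, 0, 0, 0); (0, 1, 1, 1, 1); (0, 0, 0, 1, 1); (1, 0, 0, 0, 0); (0, 0, 0, 0, 2))


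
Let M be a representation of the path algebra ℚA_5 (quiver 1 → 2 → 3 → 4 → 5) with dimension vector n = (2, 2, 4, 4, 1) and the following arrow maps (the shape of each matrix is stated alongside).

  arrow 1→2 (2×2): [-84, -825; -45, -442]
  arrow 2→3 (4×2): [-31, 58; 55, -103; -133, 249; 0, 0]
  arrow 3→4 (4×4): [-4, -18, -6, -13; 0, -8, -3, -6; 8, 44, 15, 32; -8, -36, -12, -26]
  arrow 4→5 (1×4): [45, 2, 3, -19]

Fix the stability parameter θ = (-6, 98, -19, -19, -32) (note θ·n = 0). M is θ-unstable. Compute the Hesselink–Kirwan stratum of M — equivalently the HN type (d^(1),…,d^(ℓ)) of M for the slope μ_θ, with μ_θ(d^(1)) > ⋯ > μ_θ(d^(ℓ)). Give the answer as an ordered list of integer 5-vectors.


Via rank(M_{q-1}∘⋯∘M_p): M ≅ I[1,4], I[1,5], I[3,3]^2, I[4,4]^2.
μ_θ-semistable layers: μ^(1)=20; μ^(2)=7; μ^(3)=-6; μ^(4)=-19

((0, 1, 1, 1, 0); (0, 1, 1, 1, 1); (2, 0, 0, 0, 0); (0, 0, 2, 2, 0))


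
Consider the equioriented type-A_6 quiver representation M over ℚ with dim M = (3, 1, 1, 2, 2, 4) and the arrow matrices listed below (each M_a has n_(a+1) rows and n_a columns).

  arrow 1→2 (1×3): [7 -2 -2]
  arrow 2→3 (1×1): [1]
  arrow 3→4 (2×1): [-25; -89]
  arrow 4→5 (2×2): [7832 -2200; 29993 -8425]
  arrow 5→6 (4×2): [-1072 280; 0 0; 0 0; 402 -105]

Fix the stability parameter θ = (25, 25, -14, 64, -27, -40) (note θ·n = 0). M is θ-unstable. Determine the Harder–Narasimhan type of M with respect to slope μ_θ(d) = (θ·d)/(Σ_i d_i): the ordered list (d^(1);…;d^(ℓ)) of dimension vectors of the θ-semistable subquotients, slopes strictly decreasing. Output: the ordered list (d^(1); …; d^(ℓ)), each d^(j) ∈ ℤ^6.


Via rank(M_{q-1}∘⋯∘M_p): M ≅ I[1,1]^2, I[1,4], I[4,6], I[5,5], I[6,6]^3.
μ_θ-semistable layers: μ^(1)=64; μ^(2)=25; μ^(3)=12; μ^(4)=-1; μ^(5)=-27; μ^(6)=-40

((0, 0, 0, 1, 0, 0); (2, 0, 0, 0, 0, 0); (1, 1, 1, 0, 0, 0); (0, 0, 0, 1, 1, 1); (0, 0, 0, 0, 1, 0); (0, 0, 0, 0, 0, 3))


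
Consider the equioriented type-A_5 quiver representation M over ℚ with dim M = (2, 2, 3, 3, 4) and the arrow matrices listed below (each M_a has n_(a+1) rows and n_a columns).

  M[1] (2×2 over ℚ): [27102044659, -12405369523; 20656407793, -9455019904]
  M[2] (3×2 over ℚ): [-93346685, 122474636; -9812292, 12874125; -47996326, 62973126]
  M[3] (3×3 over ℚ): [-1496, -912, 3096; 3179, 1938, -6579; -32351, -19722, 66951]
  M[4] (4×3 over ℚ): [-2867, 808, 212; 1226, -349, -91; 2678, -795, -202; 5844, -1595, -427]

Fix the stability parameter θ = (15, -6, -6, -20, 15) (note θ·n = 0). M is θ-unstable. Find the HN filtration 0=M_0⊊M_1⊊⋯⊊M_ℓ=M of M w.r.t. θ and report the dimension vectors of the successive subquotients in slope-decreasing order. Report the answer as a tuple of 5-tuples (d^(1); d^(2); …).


Via rank(M_{q-1}∘⋯∘M_p): M ≅ I[1,3], I[1,5], I[3,3], I[4,5]^2, I[5,5].
μ_θ-semistable layers: μ^(1)=15; μ^(2)=1; μ^(3)=-17/4; μ^(4)=-6; μ^(5)=-20

((0, 0, 0, 0, 4); (1, 1, 1, 0, 0); (1, 1, 1, 1, 0); (0, 0, 1, 0, 0); (0, 0, 0, 2, 0))


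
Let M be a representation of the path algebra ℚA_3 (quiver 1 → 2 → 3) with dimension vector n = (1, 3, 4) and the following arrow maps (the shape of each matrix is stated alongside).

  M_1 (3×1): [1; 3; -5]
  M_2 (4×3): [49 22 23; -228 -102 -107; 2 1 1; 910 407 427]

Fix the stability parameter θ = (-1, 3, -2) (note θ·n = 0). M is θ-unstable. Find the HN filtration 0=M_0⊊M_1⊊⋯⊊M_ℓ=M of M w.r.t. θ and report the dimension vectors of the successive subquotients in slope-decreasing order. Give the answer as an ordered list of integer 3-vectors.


Interval decomposition of M: I[1,3], I[2,3]^2, I[3,3].
HN type (ℓ=3): μ^(1)=1/2; μ^(2)=-1; μ^(3)=-2

((0, 3, 3); (1, 0, 0); (0, 0, 1))


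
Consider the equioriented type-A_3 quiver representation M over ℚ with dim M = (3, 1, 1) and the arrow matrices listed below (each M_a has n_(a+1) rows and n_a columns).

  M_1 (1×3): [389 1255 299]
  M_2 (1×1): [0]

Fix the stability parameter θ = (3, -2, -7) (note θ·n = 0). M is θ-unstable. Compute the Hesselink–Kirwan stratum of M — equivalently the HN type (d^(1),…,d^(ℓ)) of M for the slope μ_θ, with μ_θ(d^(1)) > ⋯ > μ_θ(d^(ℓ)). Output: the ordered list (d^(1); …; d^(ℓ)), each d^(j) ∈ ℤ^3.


Barcode: M ≅ I[1,1]^2, I[1,2], I[3,3]. HN layers by μ_θ (3 steps, strictly decreasing):
  μ^(1)=3; μ^(2)=1/2; μ^(3)=-7

((2, 0, 0); (1, 1, 0); (0, 0, 1))


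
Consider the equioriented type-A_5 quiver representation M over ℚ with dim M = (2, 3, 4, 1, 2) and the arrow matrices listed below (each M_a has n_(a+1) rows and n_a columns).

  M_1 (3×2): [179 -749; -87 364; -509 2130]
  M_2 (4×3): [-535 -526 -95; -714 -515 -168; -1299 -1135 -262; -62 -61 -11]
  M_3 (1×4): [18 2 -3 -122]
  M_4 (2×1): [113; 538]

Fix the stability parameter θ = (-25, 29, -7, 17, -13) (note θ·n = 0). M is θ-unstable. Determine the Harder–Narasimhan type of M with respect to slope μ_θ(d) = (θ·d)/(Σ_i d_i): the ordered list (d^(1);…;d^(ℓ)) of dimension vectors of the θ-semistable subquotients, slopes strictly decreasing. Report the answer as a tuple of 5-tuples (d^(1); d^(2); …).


Barcode: M ≅ I[1,3], I[1,5], I[2,3], I[3,3], I[5,5]. HN layers by μ_θ (5 steps, strictly decreasing):
  μ^(1)=11; μ^(2)=13/2; μ^(3)=-7; μ^(4)=-13; μ^(5)=-25

((0, 2, 2, 0, 0); (0, 1, 1, 1, 1); (0, 0, 1, 0, 0); (0, 0, 0, 0, 1); (2, 0, 0, 0, 0))


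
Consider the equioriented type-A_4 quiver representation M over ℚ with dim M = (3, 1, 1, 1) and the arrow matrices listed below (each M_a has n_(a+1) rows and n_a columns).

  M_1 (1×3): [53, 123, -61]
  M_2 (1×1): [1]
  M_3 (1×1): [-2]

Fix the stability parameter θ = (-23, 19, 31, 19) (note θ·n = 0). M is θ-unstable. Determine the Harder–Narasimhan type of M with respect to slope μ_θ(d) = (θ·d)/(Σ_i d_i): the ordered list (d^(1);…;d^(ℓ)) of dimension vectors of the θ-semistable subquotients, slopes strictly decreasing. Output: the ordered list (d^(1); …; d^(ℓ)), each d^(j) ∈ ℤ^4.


Interval decomposition of M: I[1,1]^2, I[1,4].
HN type (ℓ=3): μ^(1)=25; μ^(2)=19; μ^(3)=-23

((0, 0, 1, 1); (0, 1, 0, 0); (3, 0, 0, 0))


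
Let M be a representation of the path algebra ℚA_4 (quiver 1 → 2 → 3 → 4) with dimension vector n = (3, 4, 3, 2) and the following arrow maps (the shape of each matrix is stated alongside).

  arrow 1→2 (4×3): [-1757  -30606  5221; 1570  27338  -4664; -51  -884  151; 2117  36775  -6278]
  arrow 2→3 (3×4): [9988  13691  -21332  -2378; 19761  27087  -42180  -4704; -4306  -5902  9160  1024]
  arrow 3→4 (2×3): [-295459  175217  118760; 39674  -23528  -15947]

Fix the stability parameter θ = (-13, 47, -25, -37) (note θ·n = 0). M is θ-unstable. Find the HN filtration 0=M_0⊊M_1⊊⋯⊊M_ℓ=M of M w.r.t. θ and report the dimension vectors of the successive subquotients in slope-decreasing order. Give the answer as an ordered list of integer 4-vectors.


Via rank(M_{q-1}∘⋯∘M_p): M ≅ I[1,2]^2, I[1,4], I[2,4], I[3,3].
μ_θ-semistable layers: μ^(1)=47; μ^(2)=-5; μ^(3)=-13; μ^(4)=-25

((0, 2, 0, 0); (0, 2, 2, 2); (3, 0, 0, 0); (0, 0, 1, 0))


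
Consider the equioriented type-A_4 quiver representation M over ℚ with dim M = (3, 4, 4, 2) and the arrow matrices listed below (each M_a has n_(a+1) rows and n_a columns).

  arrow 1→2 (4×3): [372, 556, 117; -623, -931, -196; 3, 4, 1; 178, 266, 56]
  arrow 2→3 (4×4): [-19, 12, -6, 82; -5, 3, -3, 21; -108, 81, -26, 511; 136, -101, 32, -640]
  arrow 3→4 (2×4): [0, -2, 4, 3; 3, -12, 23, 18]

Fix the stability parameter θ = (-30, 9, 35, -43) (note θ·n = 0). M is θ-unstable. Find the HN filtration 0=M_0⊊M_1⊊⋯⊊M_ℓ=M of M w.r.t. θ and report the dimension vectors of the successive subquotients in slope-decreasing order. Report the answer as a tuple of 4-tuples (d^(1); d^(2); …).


Interval decomposition of M: I[1,3], I[1,4]^2, I[2,3].
HN type (ℓ=4): μ^(1)=35; μ^(2)=9; μ^(3)=1/3; μ^(4)=-30

((0, 0, 2, 0); (0, 2, 0, 0); (0, 2, 2, 2); (3, 0, 0, 0))


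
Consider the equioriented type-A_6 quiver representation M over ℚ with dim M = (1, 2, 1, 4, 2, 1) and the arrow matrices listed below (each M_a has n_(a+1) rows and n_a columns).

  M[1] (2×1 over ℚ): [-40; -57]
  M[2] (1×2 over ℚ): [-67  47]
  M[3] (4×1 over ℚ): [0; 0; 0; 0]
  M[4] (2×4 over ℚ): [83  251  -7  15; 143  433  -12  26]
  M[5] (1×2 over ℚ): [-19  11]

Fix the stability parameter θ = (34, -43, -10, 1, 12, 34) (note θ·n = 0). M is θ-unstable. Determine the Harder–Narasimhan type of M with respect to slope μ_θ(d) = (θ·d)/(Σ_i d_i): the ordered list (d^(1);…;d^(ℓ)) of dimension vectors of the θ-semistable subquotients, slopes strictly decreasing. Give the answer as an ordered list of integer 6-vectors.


Barcode: M ≅ I[1,3], I[2,2], I[4,4]^2, I[4,5], I[4,6]. HN layers by μ_θ (5 steps, strictly decreasing):
  μ^(1)=34; μ^(2)=12; μ^(3)=1; μ^(4)=-19/3; μ^(5)=-43

((0, 0, 0, 0, 0, 1); (0, 0, 0, 0, 2, 0); (0, 0, 0, 4, 0, 0); (1, 1, 1, 0, 0, 0); (0, 1, 0, 0, 0, 0))
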